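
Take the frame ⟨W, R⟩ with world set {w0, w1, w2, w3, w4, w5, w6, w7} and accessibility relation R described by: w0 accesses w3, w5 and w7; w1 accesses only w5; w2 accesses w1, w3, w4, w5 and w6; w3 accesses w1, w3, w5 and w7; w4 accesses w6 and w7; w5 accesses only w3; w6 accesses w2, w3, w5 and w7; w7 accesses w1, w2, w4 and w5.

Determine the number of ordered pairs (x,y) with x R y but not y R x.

17

Enumerating: (w0,w3), (w0,w5), (w0,w7), (w1,w5), (w2,w1), (w2,w3), (w2,w4), (w2,w5), (w3,w1), (w3,w7), (w4,w6), (w6,w3), (w6,w5), (w6,w7), (w7,w1), (w7,w2), (w7,w5).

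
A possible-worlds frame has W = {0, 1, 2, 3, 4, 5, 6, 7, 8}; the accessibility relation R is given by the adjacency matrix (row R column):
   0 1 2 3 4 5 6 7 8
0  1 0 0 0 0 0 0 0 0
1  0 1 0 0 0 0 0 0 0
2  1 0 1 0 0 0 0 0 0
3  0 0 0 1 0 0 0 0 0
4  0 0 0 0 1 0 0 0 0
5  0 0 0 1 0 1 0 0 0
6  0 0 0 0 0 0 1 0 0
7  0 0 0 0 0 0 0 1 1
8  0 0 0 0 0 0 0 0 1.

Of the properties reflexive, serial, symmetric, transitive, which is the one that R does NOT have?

Reflexive: yes — every world is R-related to itself.
Serial: yes — every world has a successor (e.g. 0 R 0).
Symmetric: no — 2 R 0 but not 0 R 2.
Transitive: yes — every two-step R-path is closed by a direct edge.
Only symmetric fails.

symmetric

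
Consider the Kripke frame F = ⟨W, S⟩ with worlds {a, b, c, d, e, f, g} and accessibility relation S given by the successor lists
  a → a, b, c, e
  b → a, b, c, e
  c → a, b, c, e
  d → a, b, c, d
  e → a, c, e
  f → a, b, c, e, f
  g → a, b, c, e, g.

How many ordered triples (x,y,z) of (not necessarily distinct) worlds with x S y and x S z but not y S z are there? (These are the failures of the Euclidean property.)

Enumerating: (a,e,b), (b,e,b), (c,e,b), (d,a,d), (d,b,d), (d,c,d), (f,a,f), (f,b,f), (f,c,f), (f,e,b), (f,e,f), (g,a,g), (g,b,g), (g,c,g), (g,e,b), (g,e,g).

16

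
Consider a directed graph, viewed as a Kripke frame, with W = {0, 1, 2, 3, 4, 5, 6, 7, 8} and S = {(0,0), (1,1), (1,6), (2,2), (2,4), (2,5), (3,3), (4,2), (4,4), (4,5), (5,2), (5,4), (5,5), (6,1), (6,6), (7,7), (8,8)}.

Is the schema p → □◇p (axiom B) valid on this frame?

Axiom B corresponds to the accessibility relation being symmetric.
Symmetric: yes — every pair in S has its reverse in S.

Yes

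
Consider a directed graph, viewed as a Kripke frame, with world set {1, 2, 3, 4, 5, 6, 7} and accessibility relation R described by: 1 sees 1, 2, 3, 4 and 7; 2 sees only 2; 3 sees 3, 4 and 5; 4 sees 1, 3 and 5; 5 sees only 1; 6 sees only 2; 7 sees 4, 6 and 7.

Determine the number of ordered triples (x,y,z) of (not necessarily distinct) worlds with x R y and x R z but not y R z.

Enumerating: (1,2,1), (1,2,3), (1,2,4), (1,2,7), (1,3,1), (1,3,2), (1,3,7), (1,4,2), (1,4,4), (1,4,7), (1,7,1), (1,7,2), … and 15 more.
Total: 27.

27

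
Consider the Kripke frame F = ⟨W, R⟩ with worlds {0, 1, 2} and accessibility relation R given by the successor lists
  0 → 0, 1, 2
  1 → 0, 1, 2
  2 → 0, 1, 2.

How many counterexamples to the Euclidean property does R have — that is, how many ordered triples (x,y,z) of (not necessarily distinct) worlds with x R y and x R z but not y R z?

R is Euclidean; there are no such tuples.

0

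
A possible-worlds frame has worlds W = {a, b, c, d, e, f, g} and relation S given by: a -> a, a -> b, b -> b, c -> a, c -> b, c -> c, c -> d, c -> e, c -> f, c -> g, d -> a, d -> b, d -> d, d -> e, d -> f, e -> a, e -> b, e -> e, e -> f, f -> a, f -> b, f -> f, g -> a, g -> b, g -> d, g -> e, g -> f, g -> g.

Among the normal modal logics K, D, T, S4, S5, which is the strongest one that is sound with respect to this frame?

Serial (axiom D): yes — every world has a successor (e.g. a S a).
Reflexive (axiom T): yes — every world is S-related to itself.
Transitive (axiom 4): yes — every two-step S-path is closed by a direct edge.
Euclidean (axiom 5): no — c S a and c S d, but not a S d.
So F validates K, D, T, S4; S5 would additionally require S to be Euclidean. The strongest is S4.

S4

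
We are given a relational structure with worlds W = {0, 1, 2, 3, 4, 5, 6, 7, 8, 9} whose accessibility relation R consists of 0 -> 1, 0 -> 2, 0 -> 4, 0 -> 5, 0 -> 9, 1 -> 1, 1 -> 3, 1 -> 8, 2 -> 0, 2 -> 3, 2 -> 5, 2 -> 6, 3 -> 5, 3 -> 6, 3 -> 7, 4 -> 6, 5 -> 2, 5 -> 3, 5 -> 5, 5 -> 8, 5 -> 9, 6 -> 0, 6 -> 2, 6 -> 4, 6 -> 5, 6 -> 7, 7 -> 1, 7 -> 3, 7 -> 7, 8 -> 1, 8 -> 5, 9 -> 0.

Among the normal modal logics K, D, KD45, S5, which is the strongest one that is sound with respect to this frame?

D

Serial (axiom D): yes — every world has a successor (e.g. 0 R 1).
Euclidean (axiom 5): no — 0 R 1 and 0 R 2, but not 1 R 2.
Transitive (axiom 4): no — 0 R 1 and 1 R 3, but not 0 R 3.
Reflexive (axiom T): no — 0 is not related to itself.
So F validates K, D; KD45 would additionally require R to be Euclidean and transitive. The strongest is D.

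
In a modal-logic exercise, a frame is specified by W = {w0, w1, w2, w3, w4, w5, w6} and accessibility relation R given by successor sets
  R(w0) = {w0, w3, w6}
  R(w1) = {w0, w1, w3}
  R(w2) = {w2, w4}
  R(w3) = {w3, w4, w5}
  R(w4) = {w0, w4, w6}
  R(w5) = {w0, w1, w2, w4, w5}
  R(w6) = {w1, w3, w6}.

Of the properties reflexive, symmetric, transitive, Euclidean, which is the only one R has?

Reflexive: yes — every world is R-related to itself.
Symmetric: no — w0 R w3 but not w3 R w0.
Transitive: no — w0 R w3 and w3 R w4, but not w0 R w4.
Euclidean: no — w0 R w3 and w0 R w6, but not w3 R w6.
Only reflexive holds.

reflexive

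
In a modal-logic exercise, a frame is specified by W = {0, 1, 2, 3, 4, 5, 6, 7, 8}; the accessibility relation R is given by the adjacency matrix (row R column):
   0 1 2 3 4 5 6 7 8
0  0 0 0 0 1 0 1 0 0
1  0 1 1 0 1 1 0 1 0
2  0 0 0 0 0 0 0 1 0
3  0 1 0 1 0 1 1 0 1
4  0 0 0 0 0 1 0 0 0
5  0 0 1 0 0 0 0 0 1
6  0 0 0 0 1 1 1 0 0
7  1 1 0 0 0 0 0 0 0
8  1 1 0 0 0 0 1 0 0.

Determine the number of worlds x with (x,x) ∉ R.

Enumerating: 0, 2, 4, 5, 7, 8.

6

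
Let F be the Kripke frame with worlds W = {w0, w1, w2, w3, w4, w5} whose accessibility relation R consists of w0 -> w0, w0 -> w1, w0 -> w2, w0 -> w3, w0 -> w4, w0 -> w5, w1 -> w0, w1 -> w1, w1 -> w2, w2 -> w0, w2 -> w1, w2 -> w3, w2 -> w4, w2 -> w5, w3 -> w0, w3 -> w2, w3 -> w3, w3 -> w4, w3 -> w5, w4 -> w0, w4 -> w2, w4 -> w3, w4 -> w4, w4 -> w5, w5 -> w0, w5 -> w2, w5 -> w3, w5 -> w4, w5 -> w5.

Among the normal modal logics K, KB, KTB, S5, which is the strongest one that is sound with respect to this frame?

Symmetric (axiom B): yes — every pair in R has its reverse in R.
Reflexive (axiom T): no — w2 is not related to itself.
Euclidean (axiom 5): no — w0 R w1 and w0 R w3, but not w1 R w3.
So F validates K, KB; KTB would additionally require R to be reflexive. The strongest is KB.

KB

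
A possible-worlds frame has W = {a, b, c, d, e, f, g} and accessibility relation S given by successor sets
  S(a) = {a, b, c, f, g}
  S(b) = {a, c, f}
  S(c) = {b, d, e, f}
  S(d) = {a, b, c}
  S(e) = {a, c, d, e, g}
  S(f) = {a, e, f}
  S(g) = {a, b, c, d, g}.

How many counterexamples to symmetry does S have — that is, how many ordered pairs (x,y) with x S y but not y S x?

Enumerating: (a,c), (b,f), (c,f), (d,a), (d,b), (e,a), (e,d), (e,g), (f,e), (g,b), (g,c), (g,d).

12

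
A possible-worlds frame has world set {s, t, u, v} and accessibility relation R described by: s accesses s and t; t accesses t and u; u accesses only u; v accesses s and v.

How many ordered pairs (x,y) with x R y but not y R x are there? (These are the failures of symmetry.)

Enumerating: (s,t), (t,u), (v,s).

3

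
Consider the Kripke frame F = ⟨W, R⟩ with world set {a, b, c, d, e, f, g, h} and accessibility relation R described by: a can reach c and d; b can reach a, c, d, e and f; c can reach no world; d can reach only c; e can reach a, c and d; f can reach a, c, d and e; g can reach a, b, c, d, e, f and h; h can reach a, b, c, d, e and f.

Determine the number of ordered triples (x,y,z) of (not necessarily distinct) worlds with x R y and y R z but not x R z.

R is transitive; there are no such tuples.

0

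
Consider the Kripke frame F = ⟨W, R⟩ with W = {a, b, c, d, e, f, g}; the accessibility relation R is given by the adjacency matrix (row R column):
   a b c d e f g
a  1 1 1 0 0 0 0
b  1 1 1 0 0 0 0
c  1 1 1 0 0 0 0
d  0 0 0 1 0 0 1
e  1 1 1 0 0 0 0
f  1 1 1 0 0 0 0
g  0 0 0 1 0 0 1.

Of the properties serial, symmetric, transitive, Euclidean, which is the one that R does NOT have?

Serial: yes — every world has a successor (e.g. a R a).
Symmetric: no — e R a but not a R e.
Transitive: yes — every two-step R-path is closed by a direct edge.
Euclidean: yes — any two successors of a common world are R-related.
Only symmetric fails.

symmetric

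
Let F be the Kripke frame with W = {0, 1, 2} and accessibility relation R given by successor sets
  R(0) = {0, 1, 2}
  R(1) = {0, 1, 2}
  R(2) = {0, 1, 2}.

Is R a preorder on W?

Reflexive: yes — every world is R-related to itself.
Transitive: yes — every two-step R-path is closed by a direct edge.
So R is a preorder.

Yes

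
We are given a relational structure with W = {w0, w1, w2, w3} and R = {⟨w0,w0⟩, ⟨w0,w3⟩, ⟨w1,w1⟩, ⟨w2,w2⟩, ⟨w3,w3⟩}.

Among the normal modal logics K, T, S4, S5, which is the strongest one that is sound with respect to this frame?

Reflexive (axiom T): yes — every world is R-related to itself.
Transitive (axiom 4): yes — every two-step R-path is closed by a direct edge.
Euclidean (axiom 5): no — w0 R w3 and w0 R w0, but not w3 R w0.
So F validates K, T, S4; S5 would additionally require R to be Euclidean. The strongest is S4.

S4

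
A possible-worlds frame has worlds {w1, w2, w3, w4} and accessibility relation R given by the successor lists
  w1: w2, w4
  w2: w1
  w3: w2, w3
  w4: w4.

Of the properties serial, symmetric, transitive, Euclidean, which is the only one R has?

Serial: yes — every world has a successor (e.g. w1 R w2).
Symmetric: no — w1 R w4 but not w4 R w1.
Transitive: no — w2 R w1 and w1 R w4, but not w2 R w4.
Euclidean: no — w1 R w2 and w1 R w4, but not w2 R w4.
Only serial holds.

serial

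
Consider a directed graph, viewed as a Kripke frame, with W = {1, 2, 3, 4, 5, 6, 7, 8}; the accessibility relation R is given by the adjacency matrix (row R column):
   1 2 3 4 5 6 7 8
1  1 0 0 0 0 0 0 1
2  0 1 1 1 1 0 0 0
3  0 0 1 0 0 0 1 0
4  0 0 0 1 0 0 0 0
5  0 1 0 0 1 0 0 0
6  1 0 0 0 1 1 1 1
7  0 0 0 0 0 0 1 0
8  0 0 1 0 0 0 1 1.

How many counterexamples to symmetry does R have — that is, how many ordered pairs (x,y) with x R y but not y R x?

10

Enumerating: (1,8), (2,3), (2,4), (3,7), (6,1), (6,5), (6,7), (6,8), (8,3), (8,7).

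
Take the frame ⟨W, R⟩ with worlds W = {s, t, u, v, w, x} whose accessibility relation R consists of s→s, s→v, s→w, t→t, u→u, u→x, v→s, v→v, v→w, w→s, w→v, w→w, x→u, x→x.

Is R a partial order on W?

No

Reflexive: yes — every world is R-related to itself.
Transitive: yes — every two-step R-path is closed by a direct edge.
Antisymmetric: no — s R v and v R s with s ≠ v.
So R is not a partial order.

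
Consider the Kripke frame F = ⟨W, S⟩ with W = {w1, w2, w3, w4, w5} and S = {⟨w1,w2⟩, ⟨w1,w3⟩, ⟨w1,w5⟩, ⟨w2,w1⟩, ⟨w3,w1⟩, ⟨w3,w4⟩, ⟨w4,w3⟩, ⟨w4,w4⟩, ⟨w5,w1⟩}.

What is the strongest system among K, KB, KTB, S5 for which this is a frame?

Symmetric (axiom B): yes — every pair in S has its reverse in S.
Reflexive (axiom T): no — w1 is not related to itself.
Euclidean (axiom 5): no — w1 S w2 and w1 S w3, but not w2 S w3.
So F validates K, KB; KTB would additionally require S to be reflexive. The strongest is KB.

KB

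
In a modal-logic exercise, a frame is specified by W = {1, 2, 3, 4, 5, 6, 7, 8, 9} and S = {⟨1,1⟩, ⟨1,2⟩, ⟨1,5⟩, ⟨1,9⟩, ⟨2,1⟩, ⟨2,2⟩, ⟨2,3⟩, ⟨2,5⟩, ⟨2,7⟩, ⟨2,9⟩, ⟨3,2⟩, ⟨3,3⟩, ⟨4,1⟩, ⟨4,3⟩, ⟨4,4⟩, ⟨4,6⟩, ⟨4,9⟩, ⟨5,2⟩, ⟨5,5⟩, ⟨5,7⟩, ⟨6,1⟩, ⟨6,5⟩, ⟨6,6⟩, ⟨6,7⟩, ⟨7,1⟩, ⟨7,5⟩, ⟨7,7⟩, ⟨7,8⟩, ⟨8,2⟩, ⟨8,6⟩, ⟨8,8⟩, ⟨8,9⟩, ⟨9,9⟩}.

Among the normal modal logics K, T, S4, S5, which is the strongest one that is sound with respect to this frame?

Reflexive (axiom T): yes — every world is S-related to itself.
Transitive (axiom 4): no — 1 S 2 and 2 S 3, but not 1 S 3.
Euclidean (axiom 5): no — 1 S 5 and 1 S 9, but not 5 S 9.
So F validates K, T; S4 would additionally require S to be transitive. The strongest is T.

T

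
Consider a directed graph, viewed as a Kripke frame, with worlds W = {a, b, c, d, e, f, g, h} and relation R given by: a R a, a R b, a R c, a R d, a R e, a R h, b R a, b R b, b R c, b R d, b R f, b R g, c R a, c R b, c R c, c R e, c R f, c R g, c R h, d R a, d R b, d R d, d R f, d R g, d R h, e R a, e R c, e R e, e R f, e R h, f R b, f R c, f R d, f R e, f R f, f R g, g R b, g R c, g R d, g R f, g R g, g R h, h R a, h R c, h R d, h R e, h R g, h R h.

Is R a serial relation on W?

Serial: yes — every world has a successor (e.g. a R a).

Yes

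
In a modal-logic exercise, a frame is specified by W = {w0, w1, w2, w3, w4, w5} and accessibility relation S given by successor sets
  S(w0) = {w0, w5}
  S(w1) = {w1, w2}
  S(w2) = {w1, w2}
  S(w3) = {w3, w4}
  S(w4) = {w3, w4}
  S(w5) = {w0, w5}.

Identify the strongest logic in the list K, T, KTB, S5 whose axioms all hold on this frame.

S5

Reflexive (axiom T): yes — every world is S-related to itself.
Symmetric (axiom B): yes — every pair in S has its reverse in S.
Euclidean (axiom 5): yes — any two successors of a common world are S-related.
So F validates K, T, KTB, S5. The strongest is S5.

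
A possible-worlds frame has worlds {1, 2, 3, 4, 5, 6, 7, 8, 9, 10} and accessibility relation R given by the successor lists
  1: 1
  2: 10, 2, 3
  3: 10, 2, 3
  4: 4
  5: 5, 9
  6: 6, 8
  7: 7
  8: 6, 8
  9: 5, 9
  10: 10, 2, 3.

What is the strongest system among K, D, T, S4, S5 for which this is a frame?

S5

Serial (axiom D): yes — every world has a successor (e.g. 1 R 1).
Reflexive (axiom T): yes — every world is R-related to itself.
Transitive (axiom 4): yes — every two-step R-path is closed by a direct edge.
Euclidean (axiom 5): yes — any two successors of a common world are R-related.
So F validates K, D, T, S4, S5. The strongest is S5.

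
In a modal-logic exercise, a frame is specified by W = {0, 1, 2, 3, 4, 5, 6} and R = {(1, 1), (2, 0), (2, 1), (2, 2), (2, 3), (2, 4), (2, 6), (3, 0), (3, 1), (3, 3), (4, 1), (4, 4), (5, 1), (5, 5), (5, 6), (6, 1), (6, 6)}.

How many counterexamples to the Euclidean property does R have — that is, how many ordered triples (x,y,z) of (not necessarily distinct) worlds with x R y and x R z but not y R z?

Enumerating: (2,0,0), (2,0,1), (2,0,2), (2,0,3), (2,0,4), (2,0,6), (2,1,0), (2,1,2), (2,1,3), (2,1,4), (2,1,6), (2,3,2), … and 20 more.
Total: 32.

32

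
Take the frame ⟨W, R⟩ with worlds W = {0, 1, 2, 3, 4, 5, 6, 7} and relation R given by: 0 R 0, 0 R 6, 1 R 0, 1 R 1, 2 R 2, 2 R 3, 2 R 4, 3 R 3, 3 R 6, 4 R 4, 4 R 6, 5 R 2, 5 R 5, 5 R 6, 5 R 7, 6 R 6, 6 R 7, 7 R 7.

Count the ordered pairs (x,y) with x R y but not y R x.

10

Enumerating: (0,6), (1,0), (2,3), (2,4), (3,6), (4,6), (5,2), (5,6), (5,7), (6,7).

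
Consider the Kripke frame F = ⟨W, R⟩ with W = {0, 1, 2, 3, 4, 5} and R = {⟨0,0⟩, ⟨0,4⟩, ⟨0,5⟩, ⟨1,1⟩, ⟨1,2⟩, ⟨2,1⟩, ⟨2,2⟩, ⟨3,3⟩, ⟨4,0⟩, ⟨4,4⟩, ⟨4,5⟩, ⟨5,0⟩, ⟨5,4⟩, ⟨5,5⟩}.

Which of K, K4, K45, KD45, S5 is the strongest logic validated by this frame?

S5

Transitive (axiom 4): yes — every two-step R-path is closed by a direct edge.
Euclidean (axiom 5): yes — any two successors of a common world are R-related.
Serial (axiom D): yes — every world has a successor (e.g. 0 R 0).
Reflexive (axiom T): yes — every world is R-related to itself.
So F validates K, K4, K45, KD45, S5. The strongest is S5.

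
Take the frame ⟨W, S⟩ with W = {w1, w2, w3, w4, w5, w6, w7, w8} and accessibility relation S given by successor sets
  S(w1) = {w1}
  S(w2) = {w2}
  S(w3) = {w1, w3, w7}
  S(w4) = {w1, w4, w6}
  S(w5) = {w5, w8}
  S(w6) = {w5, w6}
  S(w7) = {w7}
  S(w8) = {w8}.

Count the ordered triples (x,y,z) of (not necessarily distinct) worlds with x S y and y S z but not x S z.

Enumerating: (w4,w6,w5), (w6,w5,w8).

2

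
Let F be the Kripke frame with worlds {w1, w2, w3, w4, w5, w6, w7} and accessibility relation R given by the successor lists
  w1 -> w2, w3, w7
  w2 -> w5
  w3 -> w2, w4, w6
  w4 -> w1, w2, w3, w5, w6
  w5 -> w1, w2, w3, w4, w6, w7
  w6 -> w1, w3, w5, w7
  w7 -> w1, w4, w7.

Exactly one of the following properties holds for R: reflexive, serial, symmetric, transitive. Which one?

serial

Reflexive: no — w1 is not related to itself.
Serial: yes — every world has a successor (e.g. w1 R w2).
Symmetric: no — w1 R w2 but not w2 R w1.
Transitive: no — w1 R w2 and w2 R w5, but not w1 R w5.
Only serial holds.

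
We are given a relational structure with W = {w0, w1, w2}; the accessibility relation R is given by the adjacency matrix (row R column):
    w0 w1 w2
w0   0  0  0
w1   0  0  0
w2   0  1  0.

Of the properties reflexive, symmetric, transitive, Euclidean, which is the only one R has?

transitive

Reflexive: no — w0 is not related to itself.
Symmetric: no — w2 R w1 but not w1 R w2.
Transitive: yes — every two-step R-path is closed by a direct edge.
Euclidean: no — w2 R w1 and w2 R w1, but not w1 R w1.
Only transitive holds.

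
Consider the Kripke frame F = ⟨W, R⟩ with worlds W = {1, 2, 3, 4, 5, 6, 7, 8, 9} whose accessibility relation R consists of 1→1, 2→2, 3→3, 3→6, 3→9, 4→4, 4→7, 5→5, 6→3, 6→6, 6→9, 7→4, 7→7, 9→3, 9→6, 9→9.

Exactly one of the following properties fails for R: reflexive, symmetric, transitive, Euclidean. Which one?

reflexive

Reflexive: no — 8 is not related to itself.
Symmetric: yes — every pair in R has its reverse in R.
Transitive: yes — every two-step R-path is closed by a direct edge.
Euclidean: yes — any two successors of a common world are R-related.
Only reflexive fails.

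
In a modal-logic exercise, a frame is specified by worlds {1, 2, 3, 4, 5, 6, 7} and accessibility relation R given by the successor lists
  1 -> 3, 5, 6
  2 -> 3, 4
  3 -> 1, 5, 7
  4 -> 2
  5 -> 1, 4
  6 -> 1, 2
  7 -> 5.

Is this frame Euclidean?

No

Euclidean: no — 1 R 3 and 1 R 6, but not 3 R 6.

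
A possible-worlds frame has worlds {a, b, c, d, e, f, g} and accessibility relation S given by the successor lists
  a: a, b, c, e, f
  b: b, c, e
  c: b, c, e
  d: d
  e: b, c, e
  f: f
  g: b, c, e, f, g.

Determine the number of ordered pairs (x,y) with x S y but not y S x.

Enumerating: (a,b), (a,c), (a,e), (a,f), (g,b), (g,c), (g,e), (g,f).

8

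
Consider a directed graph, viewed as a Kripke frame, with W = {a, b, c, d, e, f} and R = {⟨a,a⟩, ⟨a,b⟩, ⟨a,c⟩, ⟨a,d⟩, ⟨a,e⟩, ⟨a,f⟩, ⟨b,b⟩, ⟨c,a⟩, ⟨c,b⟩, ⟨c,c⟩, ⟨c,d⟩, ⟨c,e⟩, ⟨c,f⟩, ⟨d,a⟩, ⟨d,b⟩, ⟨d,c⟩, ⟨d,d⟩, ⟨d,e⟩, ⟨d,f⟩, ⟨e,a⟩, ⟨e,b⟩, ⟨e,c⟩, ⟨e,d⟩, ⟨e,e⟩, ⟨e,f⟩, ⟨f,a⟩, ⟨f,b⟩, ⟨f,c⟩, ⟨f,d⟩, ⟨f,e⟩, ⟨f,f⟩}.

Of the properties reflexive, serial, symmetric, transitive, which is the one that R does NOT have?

Reflexive: yes — every world is R-related to itself.
Serial: yes — every world has a successor (e.g. a R a).
Symmetric: no — a R b but not b R a.
Transitive: yes — every two-step R-path is closed by a direct edge.
Only symmetric fails.

symmetric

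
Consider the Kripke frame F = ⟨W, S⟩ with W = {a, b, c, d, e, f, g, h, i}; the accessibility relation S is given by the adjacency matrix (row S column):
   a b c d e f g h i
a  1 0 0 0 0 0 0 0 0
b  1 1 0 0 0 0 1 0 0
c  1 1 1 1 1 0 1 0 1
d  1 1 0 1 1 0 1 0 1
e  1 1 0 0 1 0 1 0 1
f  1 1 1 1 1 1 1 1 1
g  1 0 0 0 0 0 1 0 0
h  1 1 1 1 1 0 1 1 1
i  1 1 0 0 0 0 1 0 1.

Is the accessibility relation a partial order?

Reflexive: yes — every world is S-related to itself.
Transitive: yes — every two-step S-path is closed by a direct edge.
Antisymmetric: yes — no distinct pair is related both ways.
So S is a partial order.

Yes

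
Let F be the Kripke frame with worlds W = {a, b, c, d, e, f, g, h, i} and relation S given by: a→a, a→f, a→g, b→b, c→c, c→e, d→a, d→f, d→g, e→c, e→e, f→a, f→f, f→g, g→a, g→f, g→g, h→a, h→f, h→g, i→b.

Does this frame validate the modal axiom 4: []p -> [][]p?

The schema 4 characterises exactly the transitive frames.
Transitive: yes — every two-step S-path is closed by a direct edge.

Yes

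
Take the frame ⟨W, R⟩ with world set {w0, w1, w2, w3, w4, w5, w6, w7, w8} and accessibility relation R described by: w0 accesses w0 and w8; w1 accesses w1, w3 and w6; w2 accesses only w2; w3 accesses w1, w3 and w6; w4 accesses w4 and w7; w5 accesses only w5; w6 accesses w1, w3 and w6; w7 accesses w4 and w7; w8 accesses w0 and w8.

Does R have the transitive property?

Transitive: yes — every two-step R-path is closed by a direct edge.

Yes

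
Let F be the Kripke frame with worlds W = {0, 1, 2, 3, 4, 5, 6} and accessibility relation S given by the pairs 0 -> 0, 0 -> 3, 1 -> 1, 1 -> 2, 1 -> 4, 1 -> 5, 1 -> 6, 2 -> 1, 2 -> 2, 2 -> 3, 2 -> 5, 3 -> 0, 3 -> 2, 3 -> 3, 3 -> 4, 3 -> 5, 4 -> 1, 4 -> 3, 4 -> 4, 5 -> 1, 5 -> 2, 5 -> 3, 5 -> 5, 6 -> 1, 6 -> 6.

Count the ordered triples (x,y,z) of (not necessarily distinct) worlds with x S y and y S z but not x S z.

Enumerating: (0,3,2), (0,3,4), (0,3,5), (1,2,3), (1,4,3), (1,5,3), (2,1,4), (2,1,6), (2,3,0), (2,3,4), (3,2,1), (3,4,1), … and 14 more.
Total: 26.

26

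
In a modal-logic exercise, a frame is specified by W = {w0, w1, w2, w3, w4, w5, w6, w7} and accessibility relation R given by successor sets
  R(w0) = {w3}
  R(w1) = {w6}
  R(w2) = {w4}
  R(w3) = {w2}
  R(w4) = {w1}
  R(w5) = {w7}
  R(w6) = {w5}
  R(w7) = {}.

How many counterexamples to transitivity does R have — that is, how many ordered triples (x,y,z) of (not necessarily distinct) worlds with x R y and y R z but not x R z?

Enumerating: (w0,w3,w2), (w1,w6,w5), (w2,w4,w1), (w3,w2,w4), (w4,w1,w6), (w6,w5,w7).

6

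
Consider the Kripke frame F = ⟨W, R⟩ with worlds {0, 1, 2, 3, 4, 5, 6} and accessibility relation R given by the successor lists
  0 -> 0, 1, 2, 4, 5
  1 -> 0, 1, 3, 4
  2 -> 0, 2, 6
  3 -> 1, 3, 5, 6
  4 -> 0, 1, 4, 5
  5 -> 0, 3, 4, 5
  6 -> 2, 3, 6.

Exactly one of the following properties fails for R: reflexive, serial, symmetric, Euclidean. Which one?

Reflexive: yes — every world is R-related to itself.
Serial: yes — every world has a successor (e.g. 0 R 0).
Symmetric: yes — every pair in R has its reverse in R.
Euclidean: no — 0 R 1 and 0 R 2, but not 1 R 2.
Only Euclidean fails.

Euclidean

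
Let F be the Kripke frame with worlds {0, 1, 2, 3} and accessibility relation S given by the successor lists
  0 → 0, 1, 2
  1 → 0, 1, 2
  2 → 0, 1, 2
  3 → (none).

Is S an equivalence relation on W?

Reflexive: no — 3 is not related to itself.
Symmetric: yes — every pair in S has its reverse in S.
Transitive: yes — every two-step S-path is closed by a direct edge.
So S is not an equivalence relation.

No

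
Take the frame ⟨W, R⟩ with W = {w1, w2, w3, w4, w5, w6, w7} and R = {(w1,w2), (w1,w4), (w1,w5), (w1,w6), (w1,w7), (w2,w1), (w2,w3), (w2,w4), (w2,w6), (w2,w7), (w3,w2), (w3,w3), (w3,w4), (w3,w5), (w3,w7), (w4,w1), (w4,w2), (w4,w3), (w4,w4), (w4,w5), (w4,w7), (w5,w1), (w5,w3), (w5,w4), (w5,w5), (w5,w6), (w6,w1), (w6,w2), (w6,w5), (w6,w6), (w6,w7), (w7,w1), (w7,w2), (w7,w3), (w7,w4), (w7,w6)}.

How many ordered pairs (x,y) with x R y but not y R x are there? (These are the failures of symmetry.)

R is symmetric; there are no such tuples.

0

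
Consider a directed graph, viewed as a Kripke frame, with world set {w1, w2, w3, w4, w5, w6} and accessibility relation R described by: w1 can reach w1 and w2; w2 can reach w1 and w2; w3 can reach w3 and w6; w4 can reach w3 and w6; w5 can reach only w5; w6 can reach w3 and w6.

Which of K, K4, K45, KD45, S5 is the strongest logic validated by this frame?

KD45

Transitive (axiom 4): yes — every two-step R-path is closed by a direct edge.
Euclidean (axiom 5): yes — any two successors of a common world are R-related.
Serial (axiom D): yes — every world has a successor (e.g. w1 R w1).
Reflexive (axiom T): no — w4 is not related to itself.
So F validates K, K4, K45, KD45; S5 would additionally require R to be reflexive. The strongest is KD45.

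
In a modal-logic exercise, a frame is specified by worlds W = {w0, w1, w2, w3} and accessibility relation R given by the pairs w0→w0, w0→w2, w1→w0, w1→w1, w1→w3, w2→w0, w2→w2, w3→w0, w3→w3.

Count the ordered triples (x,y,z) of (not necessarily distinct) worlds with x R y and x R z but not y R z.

4

Enumerating: (w1,w0,w1), (w1,w0,w3), (w1,w3,w1), (w3,w0,w3).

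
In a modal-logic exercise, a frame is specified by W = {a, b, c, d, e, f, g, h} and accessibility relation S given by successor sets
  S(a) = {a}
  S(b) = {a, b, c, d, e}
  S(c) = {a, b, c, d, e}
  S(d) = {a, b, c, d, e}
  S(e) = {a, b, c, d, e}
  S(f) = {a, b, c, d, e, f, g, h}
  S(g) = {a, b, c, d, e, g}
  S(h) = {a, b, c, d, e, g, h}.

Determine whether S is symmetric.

Symmetric: no — b S a but not a S b.

No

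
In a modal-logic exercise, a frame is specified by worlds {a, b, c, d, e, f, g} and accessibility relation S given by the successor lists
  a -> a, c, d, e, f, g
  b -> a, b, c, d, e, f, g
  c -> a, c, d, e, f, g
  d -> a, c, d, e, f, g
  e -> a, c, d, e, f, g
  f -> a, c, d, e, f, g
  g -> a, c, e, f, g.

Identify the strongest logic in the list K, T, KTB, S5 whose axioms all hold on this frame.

T

Reflexive (axiom T): yes — every world is S-related to itself.
Symmetric (axiom B): no — b S a but not a S b.
Euclidean (axiom 5): no — a S g and a S d, but not g S d.
So F validates K, T; KTB would additionally require S to be symmetric. The strongest is T.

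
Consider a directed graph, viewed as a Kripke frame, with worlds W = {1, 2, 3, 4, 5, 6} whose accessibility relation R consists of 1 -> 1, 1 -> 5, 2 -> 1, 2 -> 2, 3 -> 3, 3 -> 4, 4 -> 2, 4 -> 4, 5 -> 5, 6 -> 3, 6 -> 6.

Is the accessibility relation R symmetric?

Symmetric: no — 1 R 5 but not 5 R 1.

No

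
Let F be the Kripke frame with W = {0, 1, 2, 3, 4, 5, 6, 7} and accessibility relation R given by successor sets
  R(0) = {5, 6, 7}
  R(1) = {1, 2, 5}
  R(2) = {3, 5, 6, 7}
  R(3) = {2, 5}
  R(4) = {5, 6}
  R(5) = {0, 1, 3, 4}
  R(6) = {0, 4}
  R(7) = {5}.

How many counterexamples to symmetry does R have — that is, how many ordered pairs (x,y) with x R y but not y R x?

Enumerating: (0,7), (1,2), (2,5), (2,6), (2,7), (7,5).

6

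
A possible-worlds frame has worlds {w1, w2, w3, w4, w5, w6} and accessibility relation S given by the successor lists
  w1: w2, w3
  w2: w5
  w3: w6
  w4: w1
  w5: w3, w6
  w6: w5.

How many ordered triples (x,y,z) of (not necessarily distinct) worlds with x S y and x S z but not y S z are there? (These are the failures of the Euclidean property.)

Enumerating: (w1,w2,w2), (w1,w2,w3), (w1,w3,w2), (w1,w3,w3), (w2,w5,w5), (w3,w6,w6), (w4,w1,w1), (w5,w3,w3), (w5,w6,w3), (w5,w6,w6), (w6,w5,w5).

11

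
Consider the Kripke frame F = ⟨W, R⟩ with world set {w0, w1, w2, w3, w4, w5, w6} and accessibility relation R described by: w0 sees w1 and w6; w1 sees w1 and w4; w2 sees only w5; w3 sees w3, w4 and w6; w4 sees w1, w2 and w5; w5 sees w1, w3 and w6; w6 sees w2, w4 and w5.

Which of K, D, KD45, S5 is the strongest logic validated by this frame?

Serial (axiom D): yes — every world has a successor (e.g. w0 R w1).
Euclidean (axiom 5): no — w0 R w1 and w0 R w6, but not w1 R w6.
Transitive (axiom 4): no — w0 R w1 and w1 R w4, but not w0 R w4.
Reflexive (axiom T): no — w0 is not related to itself.
So F validates K, D; KD45 would additionally require R to be Euclidean and transitive. The strongest is D.

D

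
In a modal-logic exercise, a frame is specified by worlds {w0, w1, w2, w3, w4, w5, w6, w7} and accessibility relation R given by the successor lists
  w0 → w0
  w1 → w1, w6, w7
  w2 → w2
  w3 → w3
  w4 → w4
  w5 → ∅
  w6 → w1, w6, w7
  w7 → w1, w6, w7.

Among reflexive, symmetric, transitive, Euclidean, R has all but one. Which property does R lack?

reflexive

Reflexive: no — w5 is not related to itself.
Symmetric: yes — every pair in R has its reverse in R.
Transitive: yes — every two-step R-path is closed by a direct edge.
Euclidean: yes — any two successors of a common world are R-related.
Only reflexive fails.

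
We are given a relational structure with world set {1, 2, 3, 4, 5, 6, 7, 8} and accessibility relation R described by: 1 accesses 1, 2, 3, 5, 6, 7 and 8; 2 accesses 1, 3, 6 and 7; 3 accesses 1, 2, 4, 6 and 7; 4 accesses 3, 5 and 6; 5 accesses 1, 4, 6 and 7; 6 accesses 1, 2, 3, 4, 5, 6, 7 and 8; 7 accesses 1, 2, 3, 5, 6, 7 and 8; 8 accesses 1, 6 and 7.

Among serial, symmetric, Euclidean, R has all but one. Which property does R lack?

Serial: yes — every world has a successor (e.g. 1 R 1).
Symmetric: yes — every pair in R has its reverse in R.
Euclidean: no — 1 R 2 and 1 R 5, but not 2 R 5.
Only Euclidean fails.

Euclidean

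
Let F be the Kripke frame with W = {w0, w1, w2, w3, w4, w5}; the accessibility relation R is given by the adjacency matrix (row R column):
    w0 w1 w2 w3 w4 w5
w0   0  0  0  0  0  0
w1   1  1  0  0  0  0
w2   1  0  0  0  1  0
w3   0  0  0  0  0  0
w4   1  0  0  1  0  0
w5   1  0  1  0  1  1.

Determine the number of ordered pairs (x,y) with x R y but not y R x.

Enumerating: (w1,w0), (w2,w0), (w2,w4), (w4,w0), (w4,w3), (w5,w0), (w5,w2), (w5,w4).

8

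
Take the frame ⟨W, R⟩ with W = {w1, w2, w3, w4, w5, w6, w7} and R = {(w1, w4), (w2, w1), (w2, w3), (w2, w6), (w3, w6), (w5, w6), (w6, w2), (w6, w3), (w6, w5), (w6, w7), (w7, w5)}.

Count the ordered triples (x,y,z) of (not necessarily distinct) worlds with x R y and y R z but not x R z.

Enumerating: (w2,w1,w4), (w2,w6,w2), (w2,w6,w5), (w2,w6,w7), (w3,w6,w2), (w3,w6,w3), (w3,w6,w5), (w3,w6,w7), (w5,w6,w2), (w5,w6,w3), (w5,w6,w5), (w5,w6,w7), (w6,w2,w1), (w6,w2,w6), (w6,w3,w6), (w6,w5,w6), (w7,w5,w6).

17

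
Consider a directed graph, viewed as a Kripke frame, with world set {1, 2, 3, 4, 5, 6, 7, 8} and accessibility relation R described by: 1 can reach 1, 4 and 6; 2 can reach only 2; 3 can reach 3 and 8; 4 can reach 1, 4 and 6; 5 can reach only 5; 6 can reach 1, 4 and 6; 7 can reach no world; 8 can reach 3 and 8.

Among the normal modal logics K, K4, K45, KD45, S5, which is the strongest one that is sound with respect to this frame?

K45

Transitive (axiom 4): yes — every two-step R-path is closed by a direct edge.
Euclidean (axiom 5): yes — any two successors of a common world are R-related.
Serial (axiom D): no — 7 has no R-successor.
Reflexive (axiom T): no — 7 is not related to itself.
So F validates K, K4, K45; KD45 would additionally require R to be serial. The strongest is K45.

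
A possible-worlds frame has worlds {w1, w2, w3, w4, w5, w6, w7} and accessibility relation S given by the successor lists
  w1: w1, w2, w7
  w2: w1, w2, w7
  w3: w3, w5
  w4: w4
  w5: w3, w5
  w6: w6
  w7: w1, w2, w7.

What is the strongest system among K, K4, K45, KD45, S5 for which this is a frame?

Transitive (axiom 4): yes — every two-step S-path is closed by a direct edge.
Euclidean (axiom 5): yes — any two successors of a common world are S-related.
Serial (axiom D): yes — every world has a successor (e.g. w1 S w1).
Reflexive (axiom T): yes — every world is S-related to itself.
So F validates K, K4, K45, KD45, S5. The strongest is S5.

S5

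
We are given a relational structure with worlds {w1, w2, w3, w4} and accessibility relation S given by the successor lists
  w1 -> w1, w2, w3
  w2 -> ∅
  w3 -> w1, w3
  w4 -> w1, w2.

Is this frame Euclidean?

Euclidean: no — w1 S w2 and w1 S w3, but not w2 S w3.

No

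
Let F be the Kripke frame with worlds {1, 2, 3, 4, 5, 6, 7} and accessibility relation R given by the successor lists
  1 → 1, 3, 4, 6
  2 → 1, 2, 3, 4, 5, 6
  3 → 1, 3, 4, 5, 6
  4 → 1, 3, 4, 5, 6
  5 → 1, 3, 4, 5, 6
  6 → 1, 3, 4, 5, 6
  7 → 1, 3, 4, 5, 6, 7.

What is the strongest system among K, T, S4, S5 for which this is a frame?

Reflexive (axiom T): yes — every world is R-related to itself.
Transitive (axiom 4): no — 1 R 3 and 3 R 5, but not 1 R 5.
Euclidean (axiom 5): no — 2 R 1 and 2 R 5, but not 1 R 5.
So F validates K, T; S4 would additionally require R to be transitive. The strongest is T.

T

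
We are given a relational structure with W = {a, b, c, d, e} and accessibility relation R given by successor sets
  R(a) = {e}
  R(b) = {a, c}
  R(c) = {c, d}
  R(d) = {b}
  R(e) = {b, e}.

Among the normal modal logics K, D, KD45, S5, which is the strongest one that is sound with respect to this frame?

D

Serial (axiom D): yes — every world has a successor (e.g. a R e).
Euclidean (axiom 5): no — b R a and b R c, but not a R c.
Transitive (axiom 4): no — a R e and e R b, but not a R b.
Reflexive (axiom T): no — a is not related to itself.
So F validates K, D; KD45 would additionally require R to be Euclidean and transitive. The strongest is D.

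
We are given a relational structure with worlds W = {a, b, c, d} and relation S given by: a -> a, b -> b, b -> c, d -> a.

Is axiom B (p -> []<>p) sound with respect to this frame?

By correspondence theory, B is valid on a frame iff S is symmetric.
Symmetric: no — b S c but not c S b.

No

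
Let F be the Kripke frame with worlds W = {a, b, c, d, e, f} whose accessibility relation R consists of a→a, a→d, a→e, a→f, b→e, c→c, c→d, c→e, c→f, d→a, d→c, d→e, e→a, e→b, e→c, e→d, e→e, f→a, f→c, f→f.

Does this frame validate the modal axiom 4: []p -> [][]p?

The schema 4 characterises exactly the transitive frames.
Transitive: no — a R d and d R c, but not a R c.

No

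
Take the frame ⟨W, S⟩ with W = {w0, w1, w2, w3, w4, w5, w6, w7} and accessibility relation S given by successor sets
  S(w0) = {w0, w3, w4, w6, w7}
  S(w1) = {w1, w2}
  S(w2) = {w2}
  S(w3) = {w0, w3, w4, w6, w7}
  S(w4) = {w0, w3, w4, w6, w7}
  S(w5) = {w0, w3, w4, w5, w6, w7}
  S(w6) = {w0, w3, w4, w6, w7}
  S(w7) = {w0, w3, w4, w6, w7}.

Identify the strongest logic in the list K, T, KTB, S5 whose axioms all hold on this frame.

T

Reflexive (axiom T): yes — every world is S-related to itself.
Symmetric (axiom B): no — w1 S w2 but not w2 S w1.
Euclidean (axiom 5): no — w1 S w2 and w1 S w1, but not w2 S w1.
So F validates K, T; KTB would additionally require S to be symmetric. The strongest is T.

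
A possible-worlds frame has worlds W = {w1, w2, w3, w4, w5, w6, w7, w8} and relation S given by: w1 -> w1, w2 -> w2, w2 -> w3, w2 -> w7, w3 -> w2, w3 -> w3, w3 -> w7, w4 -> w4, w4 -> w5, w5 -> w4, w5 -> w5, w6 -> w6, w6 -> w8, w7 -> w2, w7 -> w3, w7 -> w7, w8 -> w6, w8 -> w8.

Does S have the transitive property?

Transitive: yes — every two-step S-path is closed by a direct edge.

Yes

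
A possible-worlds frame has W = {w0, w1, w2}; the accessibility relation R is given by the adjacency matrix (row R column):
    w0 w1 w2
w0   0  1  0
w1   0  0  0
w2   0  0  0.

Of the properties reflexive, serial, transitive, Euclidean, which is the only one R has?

Reflexive: no — w0 is not related to itself.
Serial: no — w1 has no R-successor.
Transitive: yes — every two-step R-path is closed by a direct edge.
Euclidean: no — w0 R w1 and w0 R w1, but not w1 R w1.
Only transitive holds.

transitive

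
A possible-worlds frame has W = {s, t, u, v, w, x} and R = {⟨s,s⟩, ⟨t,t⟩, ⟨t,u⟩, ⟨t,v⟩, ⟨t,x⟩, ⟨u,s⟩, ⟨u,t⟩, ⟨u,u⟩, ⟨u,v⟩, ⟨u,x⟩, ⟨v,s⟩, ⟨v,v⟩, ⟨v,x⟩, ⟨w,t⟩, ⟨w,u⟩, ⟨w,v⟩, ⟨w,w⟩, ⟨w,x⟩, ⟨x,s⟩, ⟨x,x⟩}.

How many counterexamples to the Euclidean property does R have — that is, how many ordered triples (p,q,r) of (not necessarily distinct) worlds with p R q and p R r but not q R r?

Enumerating: (t,v,t), (t,v,u), (t,x,t), (t,x,u), (t,x,v), (u,s,t), (u,s,u), (u,s,v), (u,s,x), (u,t,s), (u,v,t), (u,v,u), … and 16 more.
Total: 28.

28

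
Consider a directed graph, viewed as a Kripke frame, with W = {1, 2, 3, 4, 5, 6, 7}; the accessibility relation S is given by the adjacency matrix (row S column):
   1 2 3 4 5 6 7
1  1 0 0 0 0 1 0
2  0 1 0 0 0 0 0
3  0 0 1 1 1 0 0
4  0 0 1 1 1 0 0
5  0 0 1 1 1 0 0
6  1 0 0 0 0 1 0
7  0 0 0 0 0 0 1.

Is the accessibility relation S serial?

Serial: yes — every world has a successor (e.g. 1 S 1).

Yes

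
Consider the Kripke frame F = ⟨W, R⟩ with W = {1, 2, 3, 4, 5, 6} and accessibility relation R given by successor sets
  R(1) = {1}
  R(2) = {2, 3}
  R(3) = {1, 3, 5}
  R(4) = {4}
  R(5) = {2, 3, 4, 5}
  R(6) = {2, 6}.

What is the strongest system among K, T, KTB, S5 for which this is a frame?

T

Reflexive (axiom T): yes — every world is R-related to itself.
Symmetric (axiom B): no — 2 R 3 but not 3 R 2.
Euclidean (axiom 5): no — 3 R 1 and 3 R 5, but not 1 R 5.
So F validates K, T; KTB would additionally require R to be symmetric. The strongest is T.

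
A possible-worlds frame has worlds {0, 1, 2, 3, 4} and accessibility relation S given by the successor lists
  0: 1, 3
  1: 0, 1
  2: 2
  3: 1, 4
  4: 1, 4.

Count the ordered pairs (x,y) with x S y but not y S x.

Enumerating: (0,3), (3,1), (3,4), (4,1).

4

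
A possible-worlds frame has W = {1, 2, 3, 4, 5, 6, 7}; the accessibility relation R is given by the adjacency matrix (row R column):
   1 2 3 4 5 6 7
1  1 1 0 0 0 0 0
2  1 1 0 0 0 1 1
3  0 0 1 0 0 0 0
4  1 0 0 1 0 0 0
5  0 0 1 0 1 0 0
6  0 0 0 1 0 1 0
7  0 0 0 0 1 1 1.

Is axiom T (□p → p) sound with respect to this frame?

Axiom T corresponds to the accessibility relation being reflexive.
Reflexive: yes — every world is R-related to itself.

Yes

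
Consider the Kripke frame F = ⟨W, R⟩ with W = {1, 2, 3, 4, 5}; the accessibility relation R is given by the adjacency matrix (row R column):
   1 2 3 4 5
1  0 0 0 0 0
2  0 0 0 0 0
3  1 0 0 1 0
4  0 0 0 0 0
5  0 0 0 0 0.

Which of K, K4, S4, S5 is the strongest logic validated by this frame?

Transitive (axiom 4): yes — every two-step R-path is closed by a direct edge.
Reflexive (axiom T): no — 1 is not related to itself.
Euclidean (axiom 5): no — 3 R 1 and 3 R 4, but not 1 R 4.
So F validates K, K4; S4 would additionally require R to be reflexive. The strongest is K4.

K4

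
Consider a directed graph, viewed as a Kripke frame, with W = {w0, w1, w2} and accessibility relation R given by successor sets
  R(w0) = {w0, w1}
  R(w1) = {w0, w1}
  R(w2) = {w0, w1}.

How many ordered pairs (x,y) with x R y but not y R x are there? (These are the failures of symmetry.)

Enumerating: (w2,w0), (w2,w1).

2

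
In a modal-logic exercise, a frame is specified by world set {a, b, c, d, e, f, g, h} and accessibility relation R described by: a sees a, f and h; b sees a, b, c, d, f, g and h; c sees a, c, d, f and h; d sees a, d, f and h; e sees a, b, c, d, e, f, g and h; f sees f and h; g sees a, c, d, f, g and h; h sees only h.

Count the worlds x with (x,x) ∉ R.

0

R is reflexive; there are no such worlds.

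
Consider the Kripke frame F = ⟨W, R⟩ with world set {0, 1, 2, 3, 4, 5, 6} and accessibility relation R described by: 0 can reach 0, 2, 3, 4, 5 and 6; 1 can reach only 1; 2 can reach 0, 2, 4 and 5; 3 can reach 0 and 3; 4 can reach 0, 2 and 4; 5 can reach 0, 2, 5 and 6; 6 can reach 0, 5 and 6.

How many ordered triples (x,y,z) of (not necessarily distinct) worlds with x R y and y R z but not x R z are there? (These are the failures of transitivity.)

18

Enumerating: (2,0,3), (2,0,6), (2,5,6), (3,0,2), (3,0,4), (3,0,5), (3,0,6), (4,0,3), (4,0,5), (4,0,6), (4,2,5), (5,0,3), (5,0,4), (5,2,4), (6,0,2), (6,0,3), (6,0,4), (6,5,2).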